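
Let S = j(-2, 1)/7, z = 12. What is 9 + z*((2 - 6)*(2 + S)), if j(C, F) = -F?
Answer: -561/7 ≈ -80.143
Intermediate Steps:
S = -⅐ (S = -1*1/7 = -1*⅐ = -⅐ ≈ -0.14286)
9 + z*((2 - 6)*(2 + S)) = 9 + 12*((2 - 6)*(2 - ⅐)) = 9 + 12*(-4*13/7) = 9 + 12*(-52/7) = 9 - 624/7 = -561/7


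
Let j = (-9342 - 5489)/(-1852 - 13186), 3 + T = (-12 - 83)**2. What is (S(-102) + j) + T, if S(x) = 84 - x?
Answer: 138484735/15038 ≈ 9209.0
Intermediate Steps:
T = 9022 (T = -3 + (-12 - 83)**2 = -3 + (-95)**2 = -3 + 9025 = 9022)
j = 14831/15038 (j = -14831/(-15038) = -14831*(-1/15038) = 14831/15038 ≈ 0.98623)
(S(-102) + j) + T = ((84 - 1*(-102)) + 14831/15038) + 9022 = ((84 + 102) + 14831/15038) + 9022 = (186 + 14831/15038) + 9022 = 2811899/15038 + 9022 = 138484735/15038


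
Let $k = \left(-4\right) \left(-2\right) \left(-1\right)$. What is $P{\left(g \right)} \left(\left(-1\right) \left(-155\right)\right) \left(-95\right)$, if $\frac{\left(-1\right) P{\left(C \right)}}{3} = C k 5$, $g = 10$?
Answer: $-17670000$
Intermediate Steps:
$k = -8$ ($k = 8 \left(-1\right) = -8$)
$P{\left(C \right)} = 120 C$ ($P{\left(C \right)} = - 3 C \left(-8\right) 5 = - 3 - 8 C 5 = - 3 \left(- 40 C\right) = 120 C$)
$P{\left(g \right)} \left(\left(-1\right) \left(-155\right)\right) \left(-95\right) = 120 \cdot 10 \left(\left(-1\right) \left(-155\right)\right) \left(-95\right) = 1200 \cdot 155 \left(-95\right) = 186000 \left(-95\right) = -17670000$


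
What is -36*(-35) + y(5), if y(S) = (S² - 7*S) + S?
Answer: 1255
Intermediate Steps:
y(S) = S² - 6*S
-36*(-35) + y(5) = -36*(-35) + 5*(-6 + 5) = 1260 + 5*(-1) = 1260 - 5 = 1255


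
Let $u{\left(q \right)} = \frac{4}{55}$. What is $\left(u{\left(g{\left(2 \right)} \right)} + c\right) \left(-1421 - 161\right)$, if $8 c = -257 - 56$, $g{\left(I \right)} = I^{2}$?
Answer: $\frac{13591753}{220} \approx 61781.0$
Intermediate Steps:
$c = - \frac{313}{8}$ ($c = \frac{-257 - 56}{8} = \frac{1}{8} \left(-313\right) = - \frac{313}{8} \approx -39.125$)
$u{\left(q \right)} = \frac{4}{55}$ ($u{\left(q \right)} = 4 \cdot \frac{1}{55} = \frac{4}{55}$)
$\left(u{\left(g{\left(2 \right)} \right)} + c\right) \left(-1421 - 161\right) = \left(\frac{4}{55} - \frac{313}{8}\right) \left(-1421 - 161\right) = \left(- \frac{17183}{440}\right) \left(-1582\right) = \frac{13591753}{220}$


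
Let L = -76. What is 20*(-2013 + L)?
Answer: -41780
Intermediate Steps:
20*(-2013 + L) = 20*(-2013 - 76) = 20*(-2089) = -41780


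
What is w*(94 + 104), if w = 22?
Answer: 4356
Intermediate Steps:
w*(94 + 104) = 22*(94 + 104) = 22*198 = 4356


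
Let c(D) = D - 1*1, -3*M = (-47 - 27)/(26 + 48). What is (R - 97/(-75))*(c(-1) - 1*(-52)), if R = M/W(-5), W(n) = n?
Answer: 184/3 ≈ 61.333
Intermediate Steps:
M = ⅓ (M = -(-47 - 27)/(3*(26 + 48)) = -(-74)/(3*74) = -⅓*(-1) = ⅓ ≈ 0.33333)
R = -1/15 (R = (⅓)/(-5) = (⅓)*(-⅕) = -1/15 ≈ -0.066667)
c(D) = -1 + D (c(D) = D - 1 = -1 + D)
(R - 97/(-75))*(c(-1) - 1*(-52)) = (-1/15 - 97/(-75))*((-1 - 1) - 1*(-52)) = (-1/15 - 97*(-1/75))*(-2 + 52) = (-1/15 + 97/75)*50 = (92/75)*50 = 184/3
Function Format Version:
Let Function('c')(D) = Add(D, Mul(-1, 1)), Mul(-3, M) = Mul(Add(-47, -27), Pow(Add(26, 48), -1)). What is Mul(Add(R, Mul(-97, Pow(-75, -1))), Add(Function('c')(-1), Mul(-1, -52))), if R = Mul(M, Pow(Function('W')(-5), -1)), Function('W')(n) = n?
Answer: Rational(184, 3) ≈ 61.333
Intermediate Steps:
M = Rational(1, 3) (M = Mul(Rational(-1, 3), Mul(Add(-47, -27), Pow(Add(26, 48), -1))) = Mul(Rational(-1, 3), Mul(-74, Pow(74, -1))) = Mul(Rational(-1, 3), Mul(-74, Rational(1, 74))) = Mul(Rational(-1, 3), -1) = Rational(1, 3) ≈ 0.33333)
R = Rational(-1, 15) (R = Mul(Rational(1, 3), Pow(-5, -1)) = Mul(Rational(1, 3), Rational(-1, 5)) = Rational(-1, 15) ≈ -0.066667)
Function('c')(D) = Add(-1, D) (Function('c')(D) = Add(D, -1) = Add(-1, D))
Mul(Add(R, Mul(-97, Pow(-75, -1))), Add(Function('c')(-1), Mul(-1, -52))) = Mul(Add(Rational(-1, 15), Mul(-97, Pow(-75, -1))), Add(Add(-1, -1), Mul(-1, -52))) = Mul(Add(Rational(-1, 15), Mul(-97, Rational(-1, 75))), Add(-2, 52)) = Mul(Add(Rational(-1, 15), Rational(97, 75)), 50) = Mul(Rational(92, 75), 50) = Rational(184, 3)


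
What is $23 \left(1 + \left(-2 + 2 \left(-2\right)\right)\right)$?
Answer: $-115$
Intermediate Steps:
$23 \left(1 + \left(-2 + 2 \left(-2\right)\right)\right) = 23 \left(1 - 6\right) = 23 \left(-5\right) = -115$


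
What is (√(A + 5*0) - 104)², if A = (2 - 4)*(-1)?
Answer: (104 - √2)² ≈ 10524.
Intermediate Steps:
A = 2 (A = -2*(-1) = 2)
(√(A + 5*0) - 104)² = (√(2 + 5*0) - 104)² = (√(2 + 0) - 104)² = (√2 - 104)² = (-104 + √2)²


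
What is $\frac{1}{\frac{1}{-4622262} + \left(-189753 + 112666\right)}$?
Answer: $- \frac{4622262}{356316310795} \approx -1.2972 \cdot 10^{-5}$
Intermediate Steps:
$\frac{1}{\frac{1}{-4622262} + \left(-189753 + 112666\right)} = \frac{1}{- \frac{1}{4622262} - 77087} = \frac{1}{- \frac{356316310795}{4622262}} = - \frac{4622262}{356316310795}$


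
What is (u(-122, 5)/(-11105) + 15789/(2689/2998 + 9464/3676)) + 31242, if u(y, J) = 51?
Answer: 1267132460187557/35404439065 ≈ 35790.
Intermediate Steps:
(u(-122, 5)/(-11105) + 15789/(2689/2998 + 9464/3676)) + 31242 = (51/(-11105) + 15789/(2689/2998 + 9464/3676)) + 31242 = (51*(-1/11105) + 15789/(2689*(1/2998) + 9464*(1/3676))) + 31242 = (-51/11105 + 15789/(2689/2998 + 2366/919)) + 31242 = (-51/11105 + 15789/(9564459/2755162)) + 31242 = (-51/11105 + 15789*(2755162/9564459)) + 31242 = (-51/11105 + 14500417606/3188153) + 31242 = 161026974918827/35404439065 + 31242 = 1267132460187557/35404439065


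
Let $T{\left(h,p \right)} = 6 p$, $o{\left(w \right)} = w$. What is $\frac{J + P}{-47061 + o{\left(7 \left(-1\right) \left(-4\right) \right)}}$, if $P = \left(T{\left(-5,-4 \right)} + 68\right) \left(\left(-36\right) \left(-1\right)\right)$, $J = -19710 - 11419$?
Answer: $\frac{29545}{47033} \approx 0.62818$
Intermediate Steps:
$J = -31129$
$P = 1584$ ($P = \left(6 \left(-4\right) + 68\right) \left(\left(-36\right) \left(-1\right)\right) = \left(-24 + 68\right) 36 = 44 \cdot 36 = 1584$)
$\frac{J + P}{-47061 + o{\left(7 \left(-1\right) \left(-4\right) \right)}} = \frac{-31129 + 1584}{-47061 + 7 \left(-1\right) \left(-4\right)} = - \frac{29545}{-47061 - -28} = - \frac{29545}{-47061 + 28} = - \frac{29545}{-47033} = \left(-29545\right) \left(- \frac{1}{47033}\right) = \frac{29545}{47033}$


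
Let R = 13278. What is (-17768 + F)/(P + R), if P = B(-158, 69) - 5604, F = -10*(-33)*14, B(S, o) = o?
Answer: -13148/7743 ≈ -1.6980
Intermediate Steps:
F = 4620 (F = 330*14 = 4620)
P = -5535 (P = 69 - 5604 = -5535)
(-17768 + F)/(P + R) = (-17768 + 4620)/(-5535 + 13278) = -13148/7743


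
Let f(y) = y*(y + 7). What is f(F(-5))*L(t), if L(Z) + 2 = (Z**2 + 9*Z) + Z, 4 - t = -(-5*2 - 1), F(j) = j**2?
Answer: -18400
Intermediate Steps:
t = -7 (t = 4 - (-1)*(-5*2 - 1) = 4 - (-1)*(-10 - 1) = 4 - (-1)*(-11) = 4 - 1*11 = 4 - 11 = -7)
f(y) = y*(7 + y)
L(Z) = -2 + Z**2 + 10*Z (L(Z) = -2 + ((Z**2 + 9*Z) + Z) = -2 + (Z**2 + 10*Z) = -2 + Z**2 + 10*Z)
f(F(-5))*L(t) = ((-5)**2*(7 + (-5)**2))*(-2 + (-7)**2 + 10*(-7)) = (25*(7 + 25))*(-2 + 49 - 70) = (25*32)*(-23) = 800*(-23) = -18400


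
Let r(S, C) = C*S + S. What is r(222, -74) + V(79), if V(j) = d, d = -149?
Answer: -16355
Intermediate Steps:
r(S, C) = S + C*S
V(j) = -149
r(222, -74) + V(79) = 222*(1 - 74) - 149 = 222*(-73) - 149 = -16206 - 149 = -16355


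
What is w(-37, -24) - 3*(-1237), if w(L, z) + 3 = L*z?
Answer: 4596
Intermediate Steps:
w(L, z) = -3 + L*z
w(-37, -24) - 3*(-1237) = (-3 - 37*(-24)) - 3*(-1237) = (-3 + 888) + 3711 = 885 + 3711 = 4596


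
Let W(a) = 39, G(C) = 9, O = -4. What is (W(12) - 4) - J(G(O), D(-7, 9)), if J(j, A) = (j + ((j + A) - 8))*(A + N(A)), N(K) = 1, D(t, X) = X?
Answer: -155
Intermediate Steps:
J(j, A) = (1 + A)*(-8 + A + 2*j) (J(j, A) = (j + ((j + A) - 8))*(A + 1) = (j + ((A + j) - 8))*(1 + A) = (j + (-8 + A + j))*(1 + A) = (-8 + A + 2*j)*(1 + A) = (1 + A)*(-8 + A + 2*j))
(W(12) - 4) - J(G(O), D(-7, 9)) = (39 - 4) - (-8 + 9² - 7*9 + 2*9 + 2*9*9) = 35 - (-8 + 81 - 63 + 18 + 162) = 35 - 1*190 = 35 - 190 = -155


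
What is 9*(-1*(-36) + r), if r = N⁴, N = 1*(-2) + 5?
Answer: 1053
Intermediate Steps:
N = 3 (N = -2 + 5 = 3)
r = 81 (r = 3⁴ = 81)
9*(-1*(-36) + r) = 9*(-1*(-36) + 81) = 9*(36 + 81) = 9*117 = 1053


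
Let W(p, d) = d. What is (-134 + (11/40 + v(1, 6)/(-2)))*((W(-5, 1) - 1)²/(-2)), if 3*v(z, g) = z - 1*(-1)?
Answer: 0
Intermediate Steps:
v(z, g) = ⅓ + z/3 (v(z, g) = (z - 1*(-1))/3 = (z + 1)/3 = (1 + z)/3 = ⅓ + z/3)
(-134 + (11/40 + v(1, 6)/(-2)))*((W(-5, 1) - 1)²/(-2)) = (-134 + (11/40 + (⅓ + (⅓)*1)/(-2)))*((1 - 1)²/(-2)) = (-134 + (11*(1/40) + (⅓ + ⅓)*(-½)))*(0²*(-½)) = (-134 + (11/40 + (⅔)*(-½)))*(0*(-½)) = (-134 + (11/40 - ⅓))*0 = (-134 - 7/120)*0 = -16087/120*0 = 0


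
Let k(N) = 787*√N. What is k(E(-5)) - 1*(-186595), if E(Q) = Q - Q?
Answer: 186595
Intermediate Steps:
E(Q) = 0
k(E(-5)) - 1*(-186595) = 787*√0 - 1*(-186595) = 787*0 + 186595 = 0 + 186595 = 186595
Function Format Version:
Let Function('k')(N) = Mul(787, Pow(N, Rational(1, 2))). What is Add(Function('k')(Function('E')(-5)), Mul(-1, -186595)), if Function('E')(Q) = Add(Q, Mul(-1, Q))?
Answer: 186595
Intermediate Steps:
Function('E')(Q) = 0
Add(Function('k')(Function('E')(-5)), Mul(-1, -186595)) = Add(Mul(787, Pow(0, Rational(1, 2))), Mul(-1, -186595)) = Add(Mul(787, 0), 186595) = Add(0, 186595) = 186595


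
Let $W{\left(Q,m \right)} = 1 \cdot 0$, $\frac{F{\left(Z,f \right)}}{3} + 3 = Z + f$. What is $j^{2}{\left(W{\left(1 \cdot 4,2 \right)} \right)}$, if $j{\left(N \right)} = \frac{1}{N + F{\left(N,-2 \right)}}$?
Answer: $\frac{1}{225} \approx 0.0044444$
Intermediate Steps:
$F{\left(Z,f \right)} = -9 + 3 Z + 3 f$ ($F{\left(Z,f \right)} = -9 + 3 \left(Z + f\right) = -9 + \left(3 Z + 3 f\right) = -9 + 3 Z + 3 f$)
$W{\left(Q,m \right)} = 0$
$j{\left(N \right)} = \frac{1}{-15 + 4 N}$ ($j{\left(N \right)} = \frac{1}{N + \left(-9 + 3 N + 3 \left(-2\right)\right)} = \frac{1}{N - \left(15 - 3 N\right)} = \frac{1}{N + \left(-15 + 3 N\right)} = \frac{1}{-15 + 4 N}$)
$j^{2}{\left(W{\left(1 \cdot 4,2 \right)} \right)} = \left(\frac{1}{-15 + 4 \cdot 0}\right)^{2} = \left(\frac{1}{-15 + 0}\right)^{2} = \left(\frac{1}{-15}\right)^{2} = \left(- \frac{1}{15}\right)^{2} = \frac{1}{225}$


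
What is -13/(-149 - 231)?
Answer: 13/380 ≈ 0.034211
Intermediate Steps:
-13/(-149 - 231) = -13/(-380) = -1/380*(-13) = 13/380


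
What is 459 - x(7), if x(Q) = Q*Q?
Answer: 410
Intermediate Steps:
x(Q) = Q²
459 - x(7) = 459 - 1*7² = 459 - 1*49 = 459 - 49 = 410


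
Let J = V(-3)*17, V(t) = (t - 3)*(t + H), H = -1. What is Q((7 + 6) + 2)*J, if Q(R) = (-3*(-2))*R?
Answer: 36720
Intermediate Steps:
Q(R) = 6*R
V(t) = (-1 + t)*(-3 + t) (V(t) = (t - 3)*(t - 1) = (-3 + t)*(-1 + t) = (-1 + t)*(-3 + t))
J = 408 (J = (3 + (-3)² - 4*(-3))*17 = (3 + 9 + 12)*17 = 24*17 = 408)
Q((7 + 6) + 2)*J = (6*((7 + 6) + 2))*408 = (6*(13 + 2))*408 = (6*15)*408 = 90*408 = 36720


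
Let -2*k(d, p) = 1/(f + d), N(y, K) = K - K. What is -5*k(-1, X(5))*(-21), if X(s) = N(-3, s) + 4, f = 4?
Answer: -35/2 ≈ -17.500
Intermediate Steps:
N(y, K) = 0
X(s) = 4 (X(s) = 0 + 4 = 4)
k(d, p) = -1/(2*(4 + d))
-5*k(-1, X(5))*(-21) = -(-5)/(8 + 2*(-1))*(-21) = -(-5)/(8 - 2)*(-21) = -(-5)/6*(-21) = -5*(-⅙)*(-21) = (⅚)*(-21) = -35/2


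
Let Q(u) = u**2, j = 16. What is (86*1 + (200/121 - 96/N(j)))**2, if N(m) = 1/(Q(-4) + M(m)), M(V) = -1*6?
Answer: 11141646916/14641 ≈ 7.6099e+5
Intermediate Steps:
M(V) = -6
N(m) = 1/10 (N(m) = 1/((-4)**2 - 6) = 1/(16 - 6) = 1/10)
(86*1 + (200/121 - 96/N(j)))**2 = (86*1 + (200/121 - 96/1/10))**2 = (86 + (200*(1/121) - 96*10))**2 = (86 + (200/121 - 960))**2 = (86 - 115960/121)**2 = (-105554/121)**2 = 11141646916/14641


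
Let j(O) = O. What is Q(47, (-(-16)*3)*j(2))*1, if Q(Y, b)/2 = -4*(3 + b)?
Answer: -792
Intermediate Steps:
Q(Y, b) = -24 - 8*b (Q(Y, b) = 2*(-4*(3 + b)) = 2*(-12 - 4*b) = -24 - 8*b)
Q(47, (-(-16)*3)*j(2))*1 = (-24 - 8*(-(-16)*3)*2)*1 = (-24 - 8*(-4*(-12))*2)*1 = (-24 - 384*2)*1 = (-24 - 8*96)*1 = (-24 - 768)*1 = -792*1 = -792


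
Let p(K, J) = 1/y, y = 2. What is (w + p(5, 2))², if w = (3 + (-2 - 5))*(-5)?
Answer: 1681/4 ≈ 420.25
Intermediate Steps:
p(K, J) = ½ (p(K, J) = 1/2 = ½)
w = 20 (w = (3 - 7)*(-5) = -4*(-5) = 20)
(w + p(5, 2))² = (20 + ½)² = (41/2)² = 1681/4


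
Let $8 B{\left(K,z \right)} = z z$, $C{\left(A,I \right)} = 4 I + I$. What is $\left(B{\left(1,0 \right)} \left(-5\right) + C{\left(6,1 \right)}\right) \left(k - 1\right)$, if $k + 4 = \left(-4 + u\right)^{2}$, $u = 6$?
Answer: $-5$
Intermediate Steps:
$C{\left(A,I \right)} = 5 I$
$k = 0$ ($k = -4 + \left(-4 + 6\right)^{2} = -4 + 2^{2} = -4 + 4 = 0$)
$B{\left(K,z \right)} = \frac{z^{2}}{8}$ ($B{\left(K,z \right)} = \frac{z z}{8} = \frac{z^{2}}{8}$)
$\left(B{\left(1,0 \right)} \left(-5\right) + C{\left(6,1 \right)}\right) \left(k - 1\right) = \left(\frac{0^{2}}{8} \left(-5\right) + 5 \cdot 1\right) \left(0 - 1\right) = \left(\frac{1}{8} \cdot 0 \left(-5\right) + 5\right) \left(-1\right) = \left(0 \left(-5\right) + 5\right) \left(-1\right) = \left(0 + 5\right) \left(-1\right) = 5 \left(-1\right) = -5$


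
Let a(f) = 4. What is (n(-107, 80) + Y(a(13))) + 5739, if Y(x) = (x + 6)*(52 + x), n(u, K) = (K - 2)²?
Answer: 12383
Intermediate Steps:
n(u, K) = (-2 + K)²
Y(x) = (6 + x)*(52 + x)
(n(-107, 80) + Y(a(13))) + 5739 = ((-2 + 80)² + (312 + 4² + 58*4)) + 5739 = (78² + (312 + 16 + 232)) + 5739 = (6084 + 560) + 5739 = 6644 + 5739 = 12383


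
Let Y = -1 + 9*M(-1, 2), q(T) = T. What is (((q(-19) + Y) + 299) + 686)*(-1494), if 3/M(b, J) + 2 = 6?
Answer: -2903589/2 ≈ -1.4518e+6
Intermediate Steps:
M(b, J) = ¾ (M(b, J) = 3/(-2 + 6) = 3/4 = 3*(¼) = ¾)
Y = 23/4 (Y = -1 + 9*(¾) = -1 + 27/4 = 23/4 ≈ 5.7500)
(((q(-19) + Y) + 299) + 686)*(-1494) = (((-19 + 23/4) + 299) + 686)*(-1494) = ((-53/4 + 299) + 686)*(-1494) = (1143/4 + 686)*(-1494) = (3887/4)*(-1494) = -2903589/2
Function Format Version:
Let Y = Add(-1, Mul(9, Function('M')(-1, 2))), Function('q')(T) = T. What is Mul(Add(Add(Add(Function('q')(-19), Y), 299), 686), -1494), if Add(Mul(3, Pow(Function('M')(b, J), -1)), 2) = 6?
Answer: Rational(-2903589, 2) ≈ -1.4518e+6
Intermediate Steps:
Function('M')(b, J) = Rational(3, 4) (Function('M')(b, J) = Mul(3, Pow(Add(-2, 6), -1)) = Mul(3, Pow(4, -1)) = Mul(3, Rational(1, 4)) = Rational(3, 4))
Y = Rational(23, 4) (Y = Add(-1, Mul(9, Rational(3, 4))) = Add(-1, Rational(27, 4)) = Rational(23, 4) ≈ 5.7500)
Mul(Add(Add(Add(Function('q')(-19), Y), 299), 686), -1494) = Mul(Add(Add(Add(-19, Rational(23, 4)), 299), 686), -1494) = Mul(Add(Add(Rational(-53, 4), 299), 686), -1494) = Mul(Add(Rational(1143, 4), 686), -1494) = Mul(Rational(3887, 4), -1494) = Rational(-2903589, 2)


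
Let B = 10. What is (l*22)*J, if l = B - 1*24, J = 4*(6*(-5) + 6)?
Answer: 29568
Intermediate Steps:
J = -96 (J = 4*(-30 + 6) = 4*(-24) = -96)
l = -14 (l = 10 - 1*24 = 10 - 24 = -14)
(l*22)*J = -14*22*(-96) = -308*(-96) = 29568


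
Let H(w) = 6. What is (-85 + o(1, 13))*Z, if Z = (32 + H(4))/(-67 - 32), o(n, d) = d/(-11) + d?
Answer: 30590/1089 ≈ 28.090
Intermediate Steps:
o(n, d) = 10*d/11 (o(n, d) = -d/11 + d = 10*d/11)
Z = -38/99 (Z = (32 + 6)/(-67 - 32) = 38/(-99) = 38*(-1/99) = -38/99 ≈ -0.38384)
(-85 + o(1, 13))*Z = (-85 + (10/11)*13)*(-38/99) = (-85 + 130/11)*(-38/99) = -805/11*(-38/99) = 30590/1089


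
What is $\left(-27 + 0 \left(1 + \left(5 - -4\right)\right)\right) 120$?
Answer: $-3240$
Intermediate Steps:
$\left(-27 + 0 \left(1 + \left(5 - -4\right)\right)\right) 120 = \left(-27 + 0 \left(1 + \left(5 + 4\right)\right)\right) 120 = \left(-27 + 0 \left(1 + 9\right)\right) 120 = \left(-27 + 0 \cdot 10\right) 120 = \left(-27 + 0\right) 120 = \left(-27\right) 120 = -3240$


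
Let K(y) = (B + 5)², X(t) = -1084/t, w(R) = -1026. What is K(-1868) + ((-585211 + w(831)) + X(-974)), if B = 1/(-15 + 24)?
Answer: -23124216545/39447 ≈ -5.8621e+5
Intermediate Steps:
B = ⅑ (B = 1/9 = ⅑ ≈ 0.11111)
K(y) = 2116/81 (K(y) = (⅑ + 5)² = (46/9)² = 2116/81)
K(-1868) + ((-585211 + w(831)) + X(-974)) = 2116/81 + ((-585211 - 1026) - 1084/(-974)) = 2116/81 + (-586237 - 1084*(-1/974)) = 2116/81 + (-586237 + 542/487) = 2116/81 - 285496877/487 = -23124216545/39447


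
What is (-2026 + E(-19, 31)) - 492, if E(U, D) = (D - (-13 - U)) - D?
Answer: -2524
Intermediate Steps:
E(U, D) = 13 + U (E(U, D) = (D + (13 + U)) - D = (13 + D + U) - D = 13 + U)
(-2026 + E(-19, 31)) - 492 = (-2026 + (13 - 19)) - 492 = (-2026 - 6) - 492 = -2032 - 492 = -2524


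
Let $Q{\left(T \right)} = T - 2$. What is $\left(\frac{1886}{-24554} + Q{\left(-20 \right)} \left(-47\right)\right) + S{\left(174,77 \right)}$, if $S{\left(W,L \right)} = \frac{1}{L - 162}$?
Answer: $\frac{1078933098}{1043545} \approx 1033.9$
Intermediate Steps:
$S{\left(W,L \right)} = \frac{1}{-162 + L}$
$Q{\left(T \right)} = -2 + T$ ($Q{\left(T \right)} = T - 2 = -2 + T$)
$\left(\frac{1886}{-24554} + Q{\left(-20 \right)} \left(-47\right)\right) + S{\left(174,77 \right)} = \left(\frac{1886}{-24554} + \left(-2 - 20\right) \left(-47\right)\right) + \frac{1}{-162 + 77} = \left(1886 \left(- \frac{1}{24554}\right) - -1034\right) + \frac{1}{-85} = \left(- \frac{943}{12277} + 1034\right) - \frac{1}{85} = \frac{12693475}{12277} - \frac{1}{85} = \frac{1078933098}{1043545}$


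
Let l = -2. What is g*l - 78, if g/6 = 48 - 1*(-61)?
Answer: -1386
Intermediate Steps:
g = 654 (g = 6*(48 - 1*(-61)) = 6*(48 + 61) = 6*109 = 654)
g*l - 78 = 654*(-2) - 78 = -1308 - 78 = -1386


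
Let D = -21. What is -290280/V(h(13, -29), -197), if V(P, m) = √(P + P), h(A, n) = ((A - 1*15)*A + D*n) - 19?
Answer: -24190*√282/47 ≈ -8643.0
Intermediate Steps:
h(A, n) = -19 - 21*n + A*(-15 + A) (h(A, n) = ((A - 1*15)*A - 21*n) - 19 = ((A - 15)*A - 21*n) - 19 = ((-15 + A)*A - 21*n) - 19 = (A*(-15 + A) - 21*n) - 19 = (-21*n + A*(-15 + A)) - 19 = -19 - 21*n + A*(-15 + A))
V(P, m) = √2*√P (V(P, m) = √(2*P) = √2*√P)
-290280/V(h(13, -29), -197) = -290280*√2/(2*√(-19 + 13² - 21*(-29) - 15*13)) = -290280*√2/(2*√(-19 + 169 + 609 - 195)) = -290280*√282/564 = -24190*√282/47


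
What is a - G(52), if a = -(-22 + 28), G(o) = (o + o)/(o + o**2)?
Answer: -320/53 ≈ -6.0377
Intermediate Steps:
G(o) = 2*o/(o + o**2) (G(o) = (2*o)/(o + o**2) = 2*o/(o + o**2))
a = -6 (a = -1*6 = -6)
a - G(52) = -6 - 2/(1 + 52) = -6 - 2/53 = -320/53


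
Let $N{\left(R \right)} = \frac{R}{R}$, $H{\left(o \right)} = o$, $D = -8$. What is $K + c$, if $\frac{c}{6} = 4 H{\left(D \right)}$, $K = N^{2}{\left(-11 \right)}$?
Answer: $-191$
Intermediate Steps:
$N{\left(R \right)} = 1$
$K = 1$ ($K = 1^{2} = 1$)
$c = -192$ ($c = 6 \cdot 4 \left(-8\right) = 6 \left(-32\right) = -192$)
$K + c = 1 - 192 = -191$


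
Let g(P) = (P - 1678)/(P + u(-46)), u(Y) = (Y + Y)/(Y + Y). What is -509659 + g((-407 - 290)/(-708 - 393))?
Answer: -918213663/1798 ≈ -5.1069e+5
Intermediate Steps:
u(Y) = 1 (u(Y) = (2*Y)/((2*Y)) = (2*Y)*(1/(2*Y)) = 1)
g(P) = (-1678 + P)/(1 + P) (g(P) = (P - 1678)/(P + 1) = (-1678 + P)/(1 + P))
-509659 + g((-407 - 290)/(-708 - 393)) = -509659 + (-1678 + (-407 - 290)/(-708 - 393))/(1 + (-407 - 290)/(-708 - 393)) = -509659 + (-1678 - 697/(-1101))/(1 - 697/(-1101)) = -509659 + (-1678 - 697*(-1/1101))/(1 - 697*(-1/1101)) = -509659 + (-1678 + 697/1101)/(1 + 697/1101) = -509659 - 1846781/1101/(1798/1101) = -509659 + (1101/1798)*(-1846781/1101) = -509659 - 1846781/1798 = -918213663/1798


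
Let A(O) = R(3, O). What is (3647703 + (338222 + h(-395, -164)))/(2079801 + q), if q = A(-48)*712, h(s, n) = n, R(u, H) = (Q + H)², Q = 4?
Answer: 3985761/3458233 ≈ 1.1525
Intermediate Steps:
R(u, H) = (4 + H)²
A(O) = (4 + O)²
q = 1378432 (q = (4 - 48)²*712 = (-44)²*712 = 1936*712 = 1378432)
(3647703 + (338222 + h(-395, -164)))/(2079801 + q) = (3647703 + (338222 - 164))/(2079801 + 1378432) = (3647703 + 338058)/3458233 = 3985761*(1/3458233) = 3985761/3458233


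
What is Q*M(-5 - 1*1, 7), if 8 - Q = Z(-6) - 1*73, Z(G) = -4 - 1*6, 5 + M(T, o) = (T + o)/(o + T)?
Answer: -364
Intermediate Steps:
M(T, o) = -4 (M(T, o) = -5 + (T + o)/(o + T) = -5 + (T + o)/(T + o) = -5 + 1 = -4)
Z(G) = -10 (Z(G) = -4 - 6 = -10)
Q = 91 (Q = 8 - (-10 - 1*73) = 8 - (-10 - 73) = 8 - 1*(-83) = 8 + 83 = 91)
Q*M(-5 - 1*1, 7) = 91*(-4) = -364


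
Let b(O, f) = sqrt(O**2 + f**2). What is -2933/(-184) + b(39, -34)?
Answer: 2933/184 + sqrt(2677) ≈ 67.680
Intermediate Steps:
-2933/(-184) + b(39, -34) = -2933/(-184) + sqrt(39**2 + (-34)**2) = -2933*(-1/184) + sqrt(1521 + 1156) = 2933/184 + sqrt(2677)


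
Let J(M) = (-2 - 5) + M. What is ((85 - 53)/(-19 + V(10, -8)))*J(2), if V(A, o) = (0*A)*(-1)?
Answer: 160/19 ≈ 8.4211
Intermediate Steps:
V(A, o) = 0 (V(A, o) = 0*(-1) = 0)
J(M) = -7 + M
((85 - 53)/(-19 + V(10, -8)))*J(2) = ((85 - 53)/(-19 + 0))*(-7 + 2) = (32/(-19))*(-5) = (32*(-1/19))*(-5) = -32/19*(-5) = 160/19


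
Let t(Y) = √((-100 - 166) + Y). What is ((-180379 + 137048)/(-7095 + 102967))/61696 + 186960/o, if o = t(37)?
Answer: -43331/5914918912 - 186960*I*√229/229 ≈ -7.3257e-6 - 12355.0*I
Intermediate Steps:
t(Y) = √(-266 + Y)
o = I*√229 (o = √(-266 + 37) = √(-229) = I*√229 ≈ 15.133*I)
((-180379 + 137048)/(-7095 + 102967))/61696 + 186960/o = ((-180379 + 137048)/(-7095 + 102967))/61696 + 186960/((I*√229)) = -43331/95872*(1/61696) + 186960*(-I*√229/229) = -43331*1/95872*(1/61696) - 186960*I*√229/229 = -43331/95872*1/61696 - 186960*I*√229/229 = -43331/5914918912 - 186960*I*√229/229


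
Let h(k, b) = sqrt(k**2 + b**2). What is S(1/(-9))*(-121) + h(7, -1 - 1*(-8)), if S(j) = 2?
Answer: -242 + 7*sqrt(2) ≈ -232.10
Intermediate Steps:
h(k, b) = sqrt(b**2 + k**2)
S(1/(-9))*(-121) + h(7, -1 - 1*(-8)) = 2*(-121) + sqrt((-1 - 1*(-8))**2 + 7**2) = -242 + sqrt((-1 + 8)**2 + 49) = -242 + sqrt(7**2 + 49) = -242 + sqrt(49 + 49) = -242 + sqrt(98) = -242 + 7*sqrt(2)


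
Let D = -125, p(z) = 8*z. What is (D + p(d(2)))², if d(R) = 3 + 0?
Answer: 10201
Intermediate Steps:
d(R) = 3
(D + p(d(2)))² = (-125 + 8*3)² = (-125 + 24)² = (-101)² = 10201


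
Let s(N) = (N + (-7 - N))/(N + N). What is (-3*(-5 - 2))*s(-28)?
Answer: 21/8 ≈ 2.6250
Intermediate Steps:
s(N) = -7/(2*N) (s(N) = -7*1/(2*N) = -7/(2*N))
(-3*(-5 - 2))*s(-28) = (-3*(-5 - 2))*(-7/2/(-28)) = (-3*(-7))*(-7/2*(-1/28)) = 21*(1/8) = 21/8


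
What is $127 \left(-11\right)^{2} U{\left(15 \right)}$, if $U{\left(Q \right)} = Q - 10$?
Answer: $76835$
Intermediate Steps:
$U{\left(Q \right)} = -10 + Q$
$127 \left(-11\right)^{2} U{\left(15 \right)} = 127 \left(-11\right)^{2} \left(-10 + 15\right) = 127 \cdot 121 \cdot 5 = 15367 \cdot 5 = 76835$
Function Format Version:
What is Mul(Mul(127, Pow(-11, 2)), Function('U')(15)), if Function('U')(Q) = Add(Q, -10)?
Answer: 76835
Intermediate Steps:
Function('U')(Q) = Add(-10, Q)
Mul(Mul(127, Pow(-11, 2)), Function('U')(15)) = Mul(Mul(127, Pow(-11, 2)), Add(-10, 15)) = Mul(Mul(127, 121), 5) = Mul(15367, 5) = 76835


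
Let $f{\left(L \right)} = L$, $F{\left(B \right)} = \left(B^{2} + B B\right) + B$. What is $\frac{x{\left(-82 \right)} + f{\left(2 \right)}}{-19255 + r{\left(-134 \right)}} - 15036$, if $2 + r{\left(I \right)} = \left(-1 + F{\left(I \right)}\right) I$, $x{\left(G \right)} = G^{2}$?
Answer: $- \frac{72373913226}{4813375} \approx -15036.0$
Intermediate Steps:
$F{\left(B \right)} = B + 2 B^{2}$ ($F{\left(B \right)} = \left(B^{2} + B^{2}\right) + B = 2 B^{2} + B = B + 2 B^{2}$)
$r{\left(I \right)} = -2 + I \left(-1 + I \left(1 + 2 I\right)\right)$ ($r{\left(I \right)} = -2 + \left(-1 + I \left(1 + 2 I\right)\right) I = -2 + I \left(-1 + I \left(1 + 2 I\right)\right)$)
$\frac{x{\left(-82 \right)} + f{\left(2 \right)}}{-19255 + r{\left(-134 \right)}} - 15036 = \frac{\left(-82\right)^{2} + 2}{-19255 - \left(-132 - \left(-134\right)^{2} \left(1 + 2 \left(-134\right)\right)\right)} - 15036 = \frac{6724 + 2}{-19255 + \left(-2 + 134 + 17956 \left(1 - 268\right)\right)} - 15036 = \frac{6726}{-19255 + \left(-2 + 134 + 17956 \left(-267\right)\right)} - 15036 = \frac{6726}{-19255 - 4794120} - 15036 = \frac{6726}{-4813375} - 15036 = 6726 \left(- \frac{1}{4813375}\right) - 15036 = - \frac{6726}{4813375} - 15036 = - \frac{72373913226}{4813375}$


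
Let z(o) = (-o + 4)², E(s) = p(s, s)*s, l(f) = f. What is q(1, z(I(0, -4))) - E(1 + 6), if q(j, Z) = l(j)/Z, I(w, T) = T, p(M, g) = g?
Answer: -3135/64 ≈ -48.984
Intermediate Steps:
E(s) = s² (E(s) = s*s = s²)
z(o) = (4 - o)²
q(j, Z) = j/Z
q(1, z(I(0, -4))) - E(1 + 6) = 1/(-4 - 4)² - (1 + 6)² = 1/(-8)² - 1*7² = 1/64 - 1*49 = 1*(1/64) - 49 = 1/64 - 49 = -3135/64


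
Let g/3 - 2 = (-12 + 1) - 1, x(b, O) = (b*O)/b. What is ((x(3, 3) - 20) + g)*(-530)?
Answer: 24910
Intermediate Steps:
x(b, O) = O (x(b, O) = (O*b)/b = O)
g = -30 (g = 6 + 3*((-12 + 1) - 1) = 6 + 3*(-11 - 1) = 6 + 3*(-12) = 6 - 36 = -30)
((x(3, 3) - 20) + g)*(-530) = ((3 - 20) - 30)*(-530) = (-17 - 30)*(-530) = -47*(-530) = 24910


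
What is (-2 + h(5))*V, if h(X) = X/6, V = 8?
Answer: -28/3 ≈ -9.3333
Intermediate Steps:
h(X) = X/6 (h(X) = X*(⅙) = X/6)
(-2 + h(5))*V = (-2 + (⅙)*5)*8 = (-2 + ⅚)*8 = -7/6*8 = -28/3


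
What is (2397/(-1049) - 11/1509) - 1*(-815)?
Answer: 1286468303/1582941 ≈ 812.71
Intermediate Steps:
(2397/(-1049) - 11/1509) - 1*(-815) = (2397*(-1/1049) - 11*1/1509) + 815 = (-2397/1049 - 11/1509) + 815 = -3628612/1582941 + 815 = 1286468303/1582941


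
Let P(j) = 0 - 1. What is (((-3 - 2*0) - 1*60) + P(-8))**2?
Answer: 4096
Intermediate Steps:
P(j) = -1
(((-3 - 2*0) - 1*60) + P(-8))**2 = (((-3 - 2*0) - 1*60) - 1)**2 = (((-3 + 0) - 60) - 1)**2 = ((-3 - 60) - 1)**2 = (-63 - 1)**2 = (-64)**2 = 4096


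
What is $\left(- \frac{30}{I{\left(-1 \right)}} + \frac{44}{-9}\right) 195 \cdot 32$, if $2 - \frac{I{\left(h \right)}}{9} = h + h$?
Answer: $- \frac{107120}{3} \approx -35707.0$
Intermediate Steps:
$I{\left(h \right)} = 18 - 18 h$ ($I{\left(h \right)} = 18 - 9 \left(h + h\right) = 18 - 9 \cdot 2 h = 18 - 18 h$)
$\left(- \frac{30}{I{\left(-1 \right)}} + \frac{44}{-9}\right) 195 \cdot 32 = \left(- \frac{30}{18 - -18} + \frac{44}{-9}\right) 195 \cdot 32 = \left(- \frac{30}{18 + 18} + 44 \left(- \frac{1}{9}\right)\right) 195 \cdot 32 = \left(- \frac{30}{36} - \frac{44}{9}\right) 195 \cdot 32 = \left(\left(-30\right) \frac{1}{36} - \frac{44}{9}\right) 195 \cdot 32 = \left(- \frac{5}{6} - \frac{44}{9}\right) 195 \cdot 32 = \left(- \frac{103}{18}\right) 195 \cdot 32 = \left(- \frac{6695}{6}\right) 32 = - \frac{107120}{3}$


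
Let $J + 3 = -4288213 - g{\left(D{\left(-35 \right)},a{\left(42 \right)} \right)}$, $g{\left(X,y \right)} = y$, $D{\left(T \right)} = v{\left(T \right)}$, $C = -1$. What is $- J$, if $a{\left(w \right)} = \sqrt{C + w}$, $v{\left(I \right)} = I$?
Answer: $4288216 + \sqrt{41} \approx 4.2882 \cdot 10^{6}$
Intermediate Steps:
$a{\left(w \right)} = \sqrt{-1 + w}$
$D{\left(T \right)} = T$
$J = -4288216 - \sqrt{41}$ ($J = -3 - \left(4288213 + \sqrt{-1 + 42}\right) = -3 - \left(4288213 + \sqrt{41}\right) = -4288216 - \sqrt{41} \approx -4.2882 \cdot 10^{6}$)
$- J = - (-4288216 - \sqrt{41}) = 4288216 + \sqrt{41}$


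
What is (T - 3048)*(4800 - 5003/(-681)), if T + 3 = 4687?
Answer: 5355941708/681 ≈ 7.8648e+6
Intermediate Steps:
T = 4684 (T = -3 + 4687 = 4684)
(T - 3048)*(4800 - 5003/(-681)) = (4684 - 3048)*(4800 - 5003/(-681)) = 1636*(4800 - 5003*(-1/681)) = 1636*(4800 + 5003/681) = 1636*(3273803/681) = 5355941708/681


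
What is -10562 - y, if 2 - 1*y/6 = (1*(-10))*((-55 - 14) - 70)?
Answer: -2234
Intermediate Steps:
y = -8328 (y = 12 - 6*1*(-10)*((-55 - 14) - 70) = 12 - (-60)*(-69 - 70) = 12 - (-60)*(-139) = 12 - 6*1390 = 12 - 8340 = -8328)
-10562 - y = -10562 - 1*(-8328) = -10562 + 8328 = -2234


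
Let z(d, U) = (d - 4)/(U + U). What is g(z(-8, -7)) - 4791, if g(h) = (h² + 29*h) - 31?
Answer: -235024/49 ≈ -4796.4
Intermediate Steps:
z(d, U) = (-4 + d)/(2*U) (z(d, U) = (-4 + d)/((2*U)) = (-4 + d)*(1/(2*U)) = (-4 + d)/(2*U))
g(h) = -31 + h² + 29*h
g(z(-8, -7)) - 4791 = (-31 + ((½)*(-4 - 8)/(-7))² + 29*((½)*(-4 - 8)/(-7))) - 4791 = (-31 + ((½)*(-⅐)*(-12))² + 29*((½)*(-⅐)*(-12))) - 4791 = (-31 + (6/7)² + 29*(6/7)) - 4791 = (-31 + 36/49 + 174/7) - 4791 = -265/49 - 4791 = -235024/49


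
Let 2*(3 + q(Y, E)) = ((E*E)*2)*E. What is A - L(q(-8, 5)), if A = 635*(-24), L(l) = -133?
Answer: -15107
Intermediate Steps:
q(Y, E) = -3 + E**3 (q(Y, E) = -3 + (((E*E)*2)*E)/2 = -3 + ((E**2*2)*E)/2 = -3 + ((2*E**2)*E)/2 = -3 + (2*E**3)/2 = -3 + E**3)
A = -15240
A - L(q(-8, 5)) = -15240 - 1*(-133) = -15240 + 133 = -15107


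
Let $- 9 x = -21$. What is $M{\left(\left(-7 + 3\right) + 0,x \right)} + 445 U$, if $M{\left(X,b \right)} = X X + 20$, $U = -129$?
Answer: $-57369$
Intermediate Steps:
$x = \frac{7}{3}$ ($x = \left(- \frac{1}{9}\right) \left(-21\right) = \frac{7}{3} \approx 2.3333$)
$M{\left(X,b \right)} = 20 + X^{2}$ ($M{\left(X,b \right)} = X^{2} + 20 = 20 + X^{2}$)
$M{\left(\left(-7 + 3\right) + 0,x \right)} + 445 U = \left(20 + \left(\left(-7 + 3\right) + 0\right)^{2}\right) + 445 \left(-129\right) = \left(20 + \left(-4 + 0\right)^{2}\right) - 57405 = \left(20 + \left(-4\right)^{2}\right) - 57405 = \left(20 + 16\right) - 57405 = 36 - 57405 = -57369$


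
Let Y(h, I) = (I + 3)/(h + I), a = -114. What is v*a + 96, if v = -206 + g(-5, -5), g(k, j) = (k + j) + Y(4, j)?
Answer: 24492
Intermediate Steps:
Y(h, I) = (3 + I)/(I + h)
g(k, j) = j + k + (3 + j)/(4 + j) (g(k, j) = (k + j) + (3 + j)/(j + 4) = (j + k) + (3 + j)/(4 + j) = j + k + (3 + j)/(4 + j))
v = -214 (v = -206 + (3 - 5 + (4 - 5)*(-5 - 5))/(4 - 5) = -206 + (3 - 5 - 1*(-10))/(-1) = -206 - (3 - 5 + 10) = -206 - 1*8 = -206 - 8 = -214)
v*a + 96 = -214*(-114) + 96 = 24396 + 96 = 24492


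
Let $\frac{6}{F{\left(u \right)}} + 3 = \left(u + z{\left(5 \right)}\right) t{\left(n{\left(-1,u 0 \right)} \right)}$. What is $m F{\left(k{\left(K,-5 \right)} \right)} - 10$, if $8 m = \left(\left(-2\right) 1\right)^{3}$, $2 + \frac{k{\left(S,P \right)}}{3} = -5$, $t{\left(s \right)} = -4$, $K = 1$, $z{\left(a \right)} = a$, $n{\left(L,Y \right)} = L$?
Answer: $- \frac{616}{61} \approx -10.098$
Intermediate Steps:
$k{\left(S,P \right)} = -21$ ($k{\left(S,P \right)} = -6 + 3 \left(-5\right) = -6 - 15 = -21$)
$F{\left(u \right)} = \frac{6}{-23 - 4 u}$ ($F{\left(u \right)} = \frac{6}{-3 + \left(u + 5\right) \left(-4\right)} = \frac{6}{-3 + \left(5 + u\right) \left(-4\right)} = \frac{6}{-3 - \left(20 + 4 u\right)} = \frac{6}{-23 - 4 u}$)
$m = -1$ ($m = \frac{\left(\left(-2\right) 1\right)^{3}}{8} = \frac{\left(-2\right)^{3}}{8} = \frac{1}{8} \left(-8\right) = -1$)
$m F{\left(k{\left(K,-5 \right)} \right)} - 10 = - \frac{6}{-23 - -84} - 10 = - \frac{6}{-23 + 84} - 10 = - \frac{6}{61} - 10 = - \frac{616}{61}$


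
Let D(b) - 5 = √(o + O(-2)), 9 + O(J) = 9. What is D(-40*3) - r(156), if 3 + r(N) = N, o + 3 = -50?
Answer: -148 + I*√53 ≈ -148.0 + 7.2801*I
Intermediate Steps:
o = -53 (o = -3 - 50 = -53)
O(J) = 0 (O(J) = -9 + 9 = 0)
r(N) = -3 + N
D(b) = 5 + I*√53 (D(b) = 5 + √(-53 + 0) = 5 + √(-53) = 5 + I*√53)
D(-40*3) - r(156) = (5 + I*√53) - (-3 + 156) = (5 + I*√53) - 1*153 = (5 + I*√53) - 153 = -148 + I*√53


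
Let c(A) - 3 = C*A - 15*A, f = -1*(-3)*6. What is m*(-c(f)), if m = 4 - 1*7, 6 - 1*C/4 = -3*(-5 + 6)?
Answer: 1143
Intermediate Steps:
C = 36 (C = 24 - (-12)*(-5 + 6) = 24 - (-12) = 24 - 4*(-3) = 24 + 12 = 36)
m = -3 (m = 4 - 7 = -3)
f = 18 (f = 3*6 = 18)
c(A) = 3 + 21*A (c(A) = 3 + (36*A - 15*A) = 3 + 21*A)
m*(-c(f)) = -(-3)*(3 + 21*18) = -(-3)*(3 + 378) = -(-3)*381 = -3*(-381) = 1143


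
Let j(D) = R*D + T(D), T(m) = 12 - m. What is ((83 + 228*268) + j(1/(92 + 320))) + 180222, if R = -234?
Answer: 99465217/412 ≈ 2.4142e+5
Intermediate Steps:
j(D) = 12 - 235*D (j(D) = -234*D + (12 - D) = 12 - 235*D)
((83 + 228*268) + j(1/(92 + 320))) + 180222 = ((83 + 228*268) + (12 - 235/(92 + 320))) + 180222 = ((83 + 61104) + (12 - 235/412)) + 180222 = (61187 + (12 - 235*1/412)) + 180222 = (61187 + (12 - 235/412)) + 180222 = (61187 + 4709/412) + 180222 = 25213753/412 + 180222 = 99465217/412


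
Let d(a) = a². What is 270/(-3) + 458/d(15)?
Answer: -19792/225 ≈ -87.964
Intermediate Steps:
270/(-3) + 458/d(15) = 270/(-3) + 458/(15²) = 270*(-⅓) + 458/225 = -90 + 458*(1/225) = -90 + 458/225 = -19792/225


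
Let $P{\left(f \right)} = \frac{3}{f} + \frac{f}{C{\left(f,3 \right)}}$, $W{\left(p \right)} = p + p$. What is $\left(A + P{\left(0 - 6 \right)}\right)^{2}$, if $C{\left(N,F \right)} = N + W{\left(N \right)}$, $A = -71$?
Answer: $\frac{182329}{36} \approx 5064.7$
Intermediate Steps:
$W{\left(p \right)} = 2 p$
$C{\left(N,F \right)} = 3 N$ ($C{\left(N,F \right)} = N + 2 N = 3 N$)
$P{\left(f \right)} = \frac{1}{3} + \frac{3}{f}$ ($P{\left(f \right)} = \frac{3}{f} + \frac{f}{3 f} = \frac{3}{f} + f \frac{1}{3 f} = \frac{3}{f} + \frac{1}{3} = \frac{1}{3} + \frac{3}{f}$)
$\left(A + P{\left(0 - 6 \right)}\right)^{2} = \left(-71 + \frac{9 + \left(0 - 6\right)}{3 \left(0 - 6\right)}\right)^{2} = \left(-71 + \frac{9 - 6}{3 \left(-6\right)}\right)^{2} = \left(-71 + \frac{1}{3} \left(- \frac{1}{6}\right) 3\right)^{2} = \left(-71 - \frac{1}{6}\right)^{2} = \left(- \frac{427}{6}\right)^{2} = \frac{182329}{36}$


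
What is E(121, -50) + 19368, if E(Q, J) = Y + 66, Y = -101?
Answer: 19333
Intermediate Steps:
E(Q, J) = -35 (E(Q, J) = -101 + 66 = -35)
E(121, -50) + 19368 = -35 + 19368 = 19333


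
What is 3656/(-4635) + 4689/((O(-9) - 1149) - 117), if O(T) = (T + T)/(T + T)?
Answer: -5271671/1172655 ≈ -4.4955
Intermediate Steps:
O(T) = 1 (O(T) = (2*T)/((2*T)) = (2*T)*(1/(2*T)) = 1)
3656/(-4635) + 4689/((O(-9) - 1149) - 117) = 3656/(-4635) + 4689/((1 - 1149) - 117) = 3656*(-1/4635) + 4689/(-1148 - 117) = -3656/4635 + 4689/(-1265) = -3656/4635 + 4689*(-1/1265) = -3656/4635 - 4689/1265 = -5271671/1172655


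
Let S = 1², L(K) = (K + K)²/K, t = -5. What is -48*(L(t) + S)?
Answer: 912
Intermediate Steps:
L(K) = 4*K (L(K) = (2*K)²/K = (4*K²)/K = 4*K)
S = 1
-48*(L(t) + S) = -48*(4*(-5) + 1) = -48*(-20 + 1) = -48*(-19) = 912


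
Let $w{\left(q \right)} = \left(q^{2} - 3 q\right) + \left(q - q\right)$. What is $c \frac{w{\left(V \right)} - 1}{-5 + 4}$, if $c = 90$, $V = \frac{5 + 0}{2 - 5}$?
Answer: $-610$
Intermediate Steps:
$V = - \frac{5}{3}$ ($V = \frac{5}{-3} = 5 \left(- \frac{1}{3}\right) = - \frac{5}{3} \approx -1.6667$)
$w{\left(q \right)} = q^{2} - 3 q$ ($w{\left(q \right)} = \left(q^{2} - 3 q\right) + 0 = q^{2} - 3 q$)
$c \frac{w{\left(V \right)} - 1}{-5 + 4} = 90 \frac{- \frac{5 \left(-3 - \frac{5}{3}\right)}{3} - 1}{-5 + 4} = 90 \frac{\left(- \frac{5}{3}\right) \left(- \frac{14}{3}\right) - 1}{-1} = 90 \left(\frac{70}{9} - 1\right) \left(-1\right) = 90 \cdot \frac{61}{9} \left(-1\right) = 90 \left(- \frac{61}{9}\right) = -610$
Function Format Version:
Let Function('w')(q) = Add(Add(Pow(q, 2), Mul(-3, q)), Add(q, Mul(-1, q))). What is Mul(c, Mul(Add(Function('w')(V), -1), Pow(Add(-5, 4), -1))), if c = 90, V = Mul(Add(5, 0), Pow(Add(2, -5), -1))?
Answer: -610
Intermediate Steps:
V = Rational(-5, 3) (V = Mul(5, Pow(-3, -1)) = Mul(5, Rational(-1, 3)) = Rational(-5, 3) ≈ -1.6667)
Function('w')(q) = Add(Pow(q, 2), Mul(-3, q)) (Function('w')(q) = Add(Add(Pow(q, 2), Mul(-3, q)), 0) = Add(Pow(q, 2), Mul(-3, q)))
Mul(c, Mul(Add(Function('w')(V), -1), Pow(Add(-5, 4), -1))) = Mul(90, Mul(Add(Mul(Rational(-5, 3), Add(-3, Rational(-5, 3))), -1), Pow(Add(-5, 4), -1))) = Mul(90, Mul(Add(Mul(Rational(-5, 3), Rational(-14, 3)), -1), Pow(-1, -1))) = Mul(90, Mul(Add(Rational(70, 9), -1), -1)) = Mul(90, Mul(Rational(61, 9), -1)) = Mul(90, Rational(-61, 9)) = -610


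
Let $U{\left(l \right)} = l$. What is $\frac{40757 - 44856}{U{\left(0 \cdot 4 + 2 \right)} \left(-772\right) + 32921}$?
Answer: $- \frac{4099}{31377} \approx -0.13064$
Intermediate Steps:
$\frac{40757 - 44856}{U{\left(0 \cdot 4 + 2 \right)} \left(-772\right) + 32921} = \frac{40757 - 44856}{\left(0 \cdot 4 + 2\right) \left(-772\right) + 32921} = - \frac{4099}{\left(0 + 2\right) \left(-772\right) + 32921} = - \frac{4099}{2 \left(-772\right) + 32921} = - \frac{4099}{-1544 + 32921} = - \frac{4099}{31377}$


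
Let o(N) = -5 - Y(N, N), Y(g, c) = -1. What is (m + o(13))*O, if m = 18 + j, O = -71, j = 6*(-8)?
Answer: 2414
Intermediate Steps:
j = -48
m = -30 (m = 18 - 48 = -30)
o(N) = -4 (o(N) = -5 - 1*(-1) = -5 + 1 = -4)
(m + o(13))*O = (-30 - 4)*(-71) = -34*(-71) = 2414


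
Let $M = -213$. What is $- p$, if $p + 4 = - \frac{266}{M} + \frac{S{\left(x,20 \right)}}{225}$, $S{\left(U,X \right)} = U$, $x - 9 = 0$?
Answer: $\frac{14437}{5325} \approx 2.7112$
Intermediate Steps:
$x = 9$ ($x = 9 + 0 = 9$)
$p = - \frac{14437}{5325}$ ($p = -4 + \left(- \frac{266}{-213} + \frac{9}{225}\right) = -4 + \left(\left(-266\right) \left(- \frac{1}{213}\right) + 9 \cdot \frac{1}{225}\right) = -4 + \left(\frac{266}{213} + \frac{1}{25}\right) = -4 + \frac{6863}{5325} = - \frac{14437}{5325} \approx -2.7112$)
$- p = \left(-1\right) \left(- \frac{14437}{5325}\right) = \frac{14437}{5325}$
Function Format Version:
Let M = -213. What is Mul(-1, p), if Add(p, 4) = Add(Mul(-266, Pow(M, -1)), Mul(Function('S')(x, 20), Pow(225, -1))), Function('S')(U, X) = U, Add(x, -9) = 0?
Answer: Rational(14437, 5325) ≈ 2.7112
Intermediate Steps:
x = 9 (x = Add(9, 0) = 9)
p = Rational(-14437, 5325) (p = Add(-4, Add(Mul(-266, Pow(-213, -1)), Mul(9, Pow(225, -1)))) = Add(-4, Add(Mul(-266, Rational(-1, 213)), Mul(9, Rational(1, 225)))) = Add(-4, Add(Rational(266, 213), Rational(1, 25))) = Add(-4, Rational(6863, 5325)) = Rational(-14437, 5325) ≈ -2.7112)
Mul(-1, p) = Mul(-1, Rational(-14437, 5325)) = Rational(14437, 5325)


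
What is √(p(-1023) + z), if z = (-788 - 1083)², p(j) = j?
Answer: √3499618 ≈ 1870.7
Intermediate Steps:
z = 3500641 (z = (-1871)² = 3500641)
√(p(-1023) + z) = √(-1023 + 3500641) = √3499618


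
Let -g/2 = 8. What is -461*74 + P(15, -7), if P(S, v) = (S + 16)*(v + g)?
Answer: -34827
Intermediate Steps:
g = -16 (g = -2*8 = -16)
P(S, v) = (-16 + v)*(16 + S) (P(S, v) = (S + 16)*(v - 16) = (16 + S)*(-16 + v) = (-16 + v)*(16 + S))
-461*74 + P(15, -7) = -461*74 + (-256 - 16*15 + 16*(-7) + 15*(-7)) = -34114 + (-256 - 240 - 112 - 105) = -34114 - 713 = -34827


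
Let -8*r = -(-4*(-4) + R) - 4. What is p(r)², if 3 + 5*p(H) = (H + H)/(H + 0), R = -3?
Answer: 1/25 ≈ 0.040000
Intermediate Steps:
r = 17/8 (r = -(-(-4*(-4) - 3) - 4)/8 = -(-(16 - 3) - 4)/8 = -(-1*13 - 4)/8 = -(-13 - 4)/8 = -⅛*(-17) = 17/8 ≈ 2.1250)
p(H) = -⅕ (p(H) = -⅗ + ((H + H)/(H + 0))/5 = -⅗ + ((2*H)/H)/5 = -⅗ + (⅕)*2 = -⅗ + ⅖ = -⅕)
p(r)² = (-⅕)² = 1/25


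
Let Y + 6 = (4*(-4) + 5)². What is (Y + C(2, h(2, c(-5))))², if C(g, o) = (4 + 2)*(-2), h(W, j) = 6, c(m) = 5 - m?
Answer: 10609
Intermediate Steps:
C(g, o) = -12 (C(g, o) = 6*(-2) = -12)
Y = 115 (Y = -6 + (4*(-4) + 5)² = -6 + (-16 + 5)² = -6 + (-11)² = -6 + 121 = 115)
(Y + C(2, h(2, c(-5))))² = (115 - 12)² = 103² = 10609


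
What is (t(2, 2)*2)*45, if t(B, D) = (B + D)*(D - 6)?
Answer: -1440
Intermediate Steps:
t(B, D) = (-6 + D)*(B + D) (t(B, D) = (B + D)*(-6 + D) = (-6 + D)*(B + D))
(t(2, 2)*2)*45 = ((2**2 - 6*2 - 6*2 + 2*2)*2)*45 = ((4 - 12 - 12 + 4)*2)*45 = -16*2*45 = -32*45 = -1440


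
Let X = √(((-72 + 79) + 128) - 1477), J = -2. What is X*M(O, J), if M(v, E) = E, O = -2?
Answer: -2*I*√1342 ≈ -73.267*I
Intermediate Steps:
X = I*√1342 (X = √((7 + 128) - 1477) = √(135 - 1477) = √(-1342) = I*√1342 ≈ 36.633*I)
X*M(O, J) = (I*√1342)*(-2) = -2*I*√1342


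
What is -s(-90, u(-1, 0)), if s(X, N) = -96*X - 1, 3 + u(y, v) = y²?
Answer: -8639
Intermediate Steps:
u(y, v) = -3 + y²
s(X, N) = -1 - 96*X
-s(-90, u(-1, 0)) = -(-1 - 96*(-90)) = -(-1 + 8640) = -1*8639 = -8639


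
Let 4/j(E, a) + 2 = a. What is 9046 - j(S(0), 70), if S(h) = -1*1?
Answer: 153781/17 ≈ 9045.9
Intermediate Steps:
S(h) = -1
j(E, a) = 4/(-2 + a)
9046 - j(S(0), 70) = 9046 - 4/(-2 + 70) = 9046 - 4/68 = 9046 - 1*1/17 = 9046 - 1/17 = 153781/17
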